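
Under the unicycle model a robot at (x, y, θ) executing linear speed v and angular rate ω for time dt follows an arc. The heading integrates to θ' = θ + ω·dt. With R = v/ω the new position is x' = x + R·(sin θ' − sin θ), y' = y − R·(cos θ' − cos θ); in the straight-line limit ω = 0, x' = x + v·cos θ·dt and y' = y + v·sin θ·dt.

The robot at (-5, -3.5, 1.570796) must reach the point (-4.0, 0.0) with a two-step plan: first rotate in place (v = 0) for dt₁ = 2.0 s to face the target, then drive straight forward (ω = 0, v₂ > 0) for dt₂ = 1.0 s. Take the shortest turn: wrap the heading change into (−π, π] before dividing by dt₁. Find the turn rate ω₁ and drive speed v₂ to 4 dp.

heading to target = atan2(0−-3.5, -4−-5) = 1.2925
Δθ = wrap(1.2925 − 1.5708) = -0.2783; ω₁ = Δθ/dt₁ = -0.1391
distance = √((-4−-5)² + (0−-3.5)²) = 3.6401; v₂ = distance/dt₂ = 3.6401

ω₁ = -0.1391, v₂ = 3.6401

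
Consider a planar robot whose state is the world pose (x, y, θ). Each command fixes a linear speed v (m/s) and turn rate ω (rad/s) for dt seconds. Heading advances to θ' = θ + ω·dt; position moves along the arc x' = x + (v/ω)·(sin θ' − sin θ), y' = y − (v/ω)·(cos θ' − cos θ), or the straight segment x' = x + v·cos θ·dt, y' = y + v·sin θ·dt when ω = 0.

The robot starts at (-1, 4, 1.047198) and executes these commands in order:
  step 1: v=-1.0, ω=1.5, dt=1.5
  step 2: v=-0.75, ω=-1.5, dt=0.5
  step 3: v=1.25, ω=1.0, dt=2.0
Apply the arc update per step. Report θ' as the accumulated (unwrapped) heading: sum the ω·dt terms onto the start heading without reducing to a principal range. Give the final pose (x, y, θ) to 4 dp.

(-1.8948, 2.0983, 4.5472)

step 1: θ'=3.2972 (R=-0.6667) → pose (-0.3193, 3.0081, 3.2972)
step 2: θ'=2.5472 (R=0.5000) → pose (0.0382, 2.9283, 2.5472)
step 3: θ'=4.5472 (R=1.2500) → pose (-1.8948, 2.0983, 4.5472)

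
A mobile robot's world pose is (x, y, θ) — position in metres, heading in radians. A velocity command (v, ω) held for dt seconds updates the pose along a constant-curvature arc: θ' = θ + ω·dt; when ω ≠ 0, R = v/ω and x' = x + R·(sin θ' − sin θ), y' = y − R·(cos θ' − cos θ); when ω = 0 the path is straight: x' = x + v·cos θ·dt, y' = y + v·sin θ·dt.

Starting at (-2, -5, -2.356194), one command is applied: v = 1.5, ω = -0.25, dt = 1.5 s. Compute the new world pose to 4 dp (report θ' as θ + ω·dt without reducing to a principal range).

(-3.8488, -6.2591, -2.7312)

θ' = -2.3562 + -0.25·1.5 = -2.7312
R = v/ω = 1.5/-0.25 = -6.0000
x' = -2 + -6.0000·(sin -2.7312 − sin -2.3562) = -3.8488
y' = -5 − -6.0000·(cos -2.7312 − cos -2.3562) = -6.2591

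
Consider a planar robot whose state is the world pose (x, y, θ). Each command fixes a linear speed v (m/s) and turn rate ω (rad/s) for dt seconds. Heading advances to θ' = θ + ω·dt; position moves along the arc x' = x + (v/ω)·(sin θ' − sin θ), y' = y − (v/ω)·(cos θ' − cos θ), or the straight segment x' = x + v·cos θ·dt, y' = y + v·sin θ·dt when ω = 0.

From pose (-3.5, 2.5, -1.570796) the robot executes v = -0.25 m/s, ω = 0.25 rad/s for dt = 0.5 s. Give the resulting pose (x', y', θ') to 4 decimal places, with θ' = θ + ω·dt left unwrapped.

(-3.5078, 2.6247, -1.4458)

θ' = -1.5708 + 0.25·0.5 = -1.4458
R = v/ω = -0.25/0.25 = -1.0000
x' = -3.5 + -1.0000·(sin -1.4458 − sin -1.5708) = -3.5078
y' = 2.5 − -1.0000·(cos -1.4458 − cos -1.5708) = 2.6247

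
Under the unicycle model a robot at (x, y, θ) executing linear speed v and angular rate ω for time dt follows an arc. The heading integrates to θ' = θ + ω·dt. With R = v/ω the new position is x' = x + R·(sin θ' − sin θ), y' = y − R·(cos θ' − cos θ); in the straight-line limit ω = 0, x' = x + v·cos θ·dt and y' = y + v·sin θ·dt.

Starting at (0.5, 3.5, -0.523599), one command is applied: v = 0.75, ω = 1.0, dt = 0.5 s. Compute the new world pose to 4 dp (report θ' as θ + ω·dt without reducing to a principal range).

(0.8573, 3.3997, -0.0236)

θ' = -0.5236 + 1.0·0.5 = -0.0236
R = v/ω = 0.75/1.0 = 0.7500
x' = 0.5 + 0.7500·(sin -0.0236 − sin -0.5236) = 0.8573
y' = 3.5 − 0.7500·(cos -0.0236 − cos -0.5236) = 3.3997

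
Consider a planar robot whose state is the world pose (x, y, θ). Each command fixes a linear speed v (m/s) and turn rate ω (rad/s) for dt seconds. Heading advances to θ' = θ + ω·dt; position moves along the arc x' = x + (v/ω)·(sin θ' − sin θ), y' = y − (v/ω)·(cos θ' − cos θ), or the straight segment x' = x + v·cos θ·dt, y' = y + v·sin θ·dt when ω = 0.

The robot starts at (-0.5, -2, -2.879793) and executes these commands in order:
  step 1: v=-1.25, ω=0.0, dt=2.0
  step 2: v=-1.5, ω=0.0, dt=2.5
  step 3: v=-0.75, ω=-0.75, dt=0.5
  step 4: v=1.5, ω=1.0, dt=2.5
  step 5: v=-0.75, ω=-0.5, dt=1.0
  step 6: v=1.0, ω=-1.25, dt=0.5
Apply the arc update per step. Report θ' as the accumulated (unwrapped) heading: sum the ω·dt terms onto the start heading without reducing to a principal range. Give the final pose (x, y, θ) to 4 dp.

(4.3154, -2.8032, -1.8798)

step 1: θ'=-2.8798 (straight) → pose (1.9148, -1.3530, -2.8798)
step 2: θ'=-2.8798 (straight) → pose (5.5370, -0.3824, -2.8798)
step 3: θ'=-3.2548 (R=1.0000) → pose (5.9088, -0.3547, -3.2548)
step 4: θ'=-0.7548 (R=1.5000) → pose (4.7117, -2.9377, -0.7548)
step 5: θ'=-1.2548 (R=1.5000) → pose (4.3136, -2.3113, -1.2548)
step 6: θ'=-1.8798 (R=-0.8000) → pose (4.3154, -2.8032, -1.8798)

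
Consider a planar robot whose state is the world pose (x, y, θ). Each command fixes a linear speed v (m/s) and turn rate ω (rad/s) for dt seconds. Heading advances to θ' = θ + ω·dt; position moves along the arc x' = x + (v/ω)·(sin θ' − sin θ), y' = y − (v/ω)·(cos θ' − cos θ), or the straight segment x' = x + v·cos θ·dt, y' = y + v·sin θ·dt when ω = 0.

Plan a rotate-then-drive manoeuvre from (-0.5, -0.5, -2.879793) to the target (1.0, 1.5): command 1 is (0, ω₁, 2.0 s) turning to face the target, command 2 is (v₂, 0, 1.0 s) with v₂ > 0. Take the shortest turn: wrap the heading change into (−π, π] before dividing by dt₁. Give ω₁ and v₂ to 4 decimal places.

ω₁ = -1.2380, v₂ = 2.5000

heading to target = atan2(1.5−-0.5, 1−-0.5) = 0.9273
Δθ = wrap(0.9273 − -2.8798) = -2.4761; ω₁ = Δθ/dt₁ = -1.2380
distance = √((1−-0.5)² + (1.5−-0.5)²) = 2.5000; v₂ = distance/dt₂ = 2.5000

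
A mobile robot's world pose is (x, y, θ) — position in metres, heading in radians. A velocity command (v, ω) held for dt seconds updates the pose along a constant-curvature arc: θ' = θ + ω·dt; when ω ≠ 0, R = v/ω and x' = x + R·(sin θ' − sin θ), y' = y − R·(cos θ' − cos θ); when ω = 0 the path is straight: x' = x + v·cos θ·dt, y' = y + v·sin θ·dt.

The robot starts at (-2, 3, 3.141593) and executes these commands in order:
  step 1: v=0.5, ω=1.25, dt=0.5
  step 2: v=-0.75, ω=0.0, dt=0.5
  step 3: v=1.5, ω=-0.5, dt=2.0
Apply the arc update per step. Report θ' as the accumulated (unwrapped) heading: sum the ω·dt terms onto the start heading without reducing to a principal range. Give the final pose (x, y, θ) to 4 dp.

step 1: θ'=3.7666 (R=0.4000) → pose (-2.2340, 2.9244, 3.7666)
step 2: θ'=3.7666 (straight) → pose (-1.9299, 3.1438, 3.7666)
step 3: θ'=2.7666 (R=-3.0000) → pose (-4.7840, 2.7852, 2.7666)

(-4.7840, 2.7852, 2.7666)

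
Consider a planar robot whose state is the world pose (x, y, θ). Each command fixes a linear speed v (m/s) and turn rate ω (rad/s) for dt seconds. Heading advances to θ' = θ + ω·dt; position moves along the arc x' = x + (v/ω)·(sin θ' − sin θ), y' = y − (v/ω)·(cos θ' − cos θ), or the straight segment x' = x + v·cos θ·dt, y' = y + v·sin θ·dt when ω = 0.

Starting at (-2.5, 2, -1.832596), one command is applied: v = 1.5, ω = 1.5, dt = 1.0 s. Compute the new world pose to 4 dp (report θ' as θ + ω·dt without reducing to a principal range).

θ' = -1.8326 + 1.5·1.0 = -0.3326
R = v/ω = 1.5/1.5 = 1.0000
x' = -2.5 + 1.0000·(sin -0.3326 − sin -1.8326) = -1.8606
y' = 2 − 1.0000·(cos -0.3326 − cos -1.8326) = 0.7960

(-1.8606, 0.7960, -0.3326)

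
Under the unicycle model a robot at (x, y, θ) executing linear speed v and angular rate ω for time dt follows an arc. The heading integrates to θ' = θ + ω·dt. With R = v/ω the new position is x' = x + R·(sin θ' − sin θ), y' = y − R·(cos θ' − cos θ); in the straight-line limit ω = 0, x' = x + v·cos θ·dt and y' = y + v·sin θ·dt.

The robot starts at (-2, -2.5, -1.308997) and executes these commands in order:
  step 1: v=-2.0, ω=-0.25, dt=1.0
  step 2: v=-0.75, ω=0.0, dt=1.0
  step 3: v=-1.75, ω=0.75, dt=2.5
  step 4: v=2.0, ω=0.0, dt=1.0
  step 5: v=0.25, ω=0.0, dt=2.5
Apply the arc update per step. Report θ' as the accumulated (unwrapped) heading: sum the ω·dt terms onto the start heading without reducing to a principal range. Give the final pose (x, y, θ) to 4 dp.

step 1: θ'=-1.5590 (R=8.0000) → pose (-2.2720, -0.5238, -1.5590)
step 2: θ'=-1.5590 (straight) → pose (-2.2809, 0.2261, -1.5590)
step 3: θ'=0.3160 (R=-2.3333) → pose (-5.3392, 2.4164, 0.3160)
step 4: θ'=0.3160 (straight) → pose (-3.4382, 3.0379, 0.3160)
step 5: θ'=0.3160 (straight) → pose (-2.8442, 3.2321, 0.3160)

(-2.8442, 3.2321, 0.3160)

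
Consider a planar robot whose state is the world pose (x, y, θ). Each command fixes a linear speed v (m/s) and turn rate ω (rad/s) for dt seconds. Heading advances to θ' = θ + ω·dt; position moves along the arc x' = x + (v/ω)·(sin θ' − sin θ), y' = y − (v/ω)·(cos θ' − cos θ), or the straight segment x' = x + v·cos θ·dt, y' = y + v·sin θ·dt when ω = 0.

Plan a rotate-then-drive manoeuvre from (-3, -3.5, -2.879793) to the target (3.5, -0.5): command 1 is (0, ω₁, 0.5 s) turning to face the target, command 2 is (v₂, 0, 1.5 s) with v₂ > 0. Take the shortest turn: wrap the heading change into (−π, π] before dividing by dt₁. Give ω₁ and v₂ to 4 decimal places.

heading to target = atan2(-0.5−-3.5, 3.5−-3) = 0.4324
Δθ = wrap(0.4324 − -2.8798) = -2.9710; ω₁ = Δθ/dt₁ = -5.9420
distance = √((3.5−-3)² + (-0.5−-3.5)²) = 7.1589; v₂ = distance/dt₂ = 4.7726

ω₁ = -5.9420, v₂ = 4.7726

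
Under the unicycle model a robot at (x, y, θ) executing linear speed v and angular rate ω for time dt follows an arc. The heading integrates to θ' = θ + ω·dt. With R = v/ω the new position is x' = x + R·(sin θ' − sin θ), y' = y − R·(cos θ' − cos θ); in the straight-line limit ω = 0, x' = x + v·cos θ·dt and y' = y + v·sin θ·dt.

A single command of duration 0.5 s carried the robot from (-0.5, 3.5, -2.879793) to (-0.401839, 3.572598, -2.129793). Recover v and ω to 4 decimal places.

v = -0.2500, ω = 1.5000

Δθ = -2.129793 − -2.879793 = 0.750000
ω = Δθ/dt = 0.750000/0.5 = 1.5000
R = Δx/(sin θ' − sin θ) = -0.1667
v = R·ω = -0.1667·1.5000 = -0.2500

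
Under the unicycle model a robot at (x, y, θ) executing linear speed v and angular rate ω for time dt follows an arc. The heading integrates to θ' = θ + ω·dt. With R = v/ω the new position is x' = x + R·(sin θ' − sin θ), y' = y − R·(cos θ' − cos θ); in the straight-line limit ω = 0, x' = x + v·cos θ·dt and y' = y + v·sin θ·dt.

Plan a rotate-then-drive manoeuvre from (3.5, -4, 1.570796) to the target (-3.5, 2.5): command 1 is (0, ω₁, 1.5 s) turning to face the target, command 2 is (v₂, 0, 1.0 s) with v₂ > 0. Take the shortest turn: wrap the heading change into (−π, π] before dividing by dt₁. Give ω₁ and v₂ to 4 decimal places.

heading to target = atan2(2.5−-4, -3.5−3.5) = 2.3932
Δθ = wrap(2.3932 − 1.5708) = 0.8224; ω₁ = Δθ/dt₁ = 0.5483
distance = √((-3.5−3.5)² + (2.5−-4)²) = 9.5525; v₂ = distance/dt₂ = 9.5525

ω₁ = 0.5483, v₂ = 9.5525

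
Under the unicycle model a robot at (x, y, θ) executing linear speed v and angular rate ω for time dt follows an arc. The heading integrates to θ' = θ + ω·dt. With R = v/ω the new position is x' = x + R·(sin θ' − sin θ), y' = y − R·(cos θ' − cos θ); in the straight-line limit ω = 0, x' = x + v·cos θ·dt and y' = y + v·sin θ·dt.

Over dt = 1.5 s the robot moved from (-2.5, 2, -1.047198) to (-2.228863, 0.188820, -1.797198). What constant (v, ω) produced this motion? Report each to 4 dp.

Δθ = -1.797198 − -1.047198 = -0.750000
ω = Δθ/dt = -0.750000/1.5 = -0.5000
R = −Δy/(cos θ' − cos θ) = -2.5000
v = R·ω = -2.5000·-0.5000 = 1.2500

v = 1.2500, ω = -0.5000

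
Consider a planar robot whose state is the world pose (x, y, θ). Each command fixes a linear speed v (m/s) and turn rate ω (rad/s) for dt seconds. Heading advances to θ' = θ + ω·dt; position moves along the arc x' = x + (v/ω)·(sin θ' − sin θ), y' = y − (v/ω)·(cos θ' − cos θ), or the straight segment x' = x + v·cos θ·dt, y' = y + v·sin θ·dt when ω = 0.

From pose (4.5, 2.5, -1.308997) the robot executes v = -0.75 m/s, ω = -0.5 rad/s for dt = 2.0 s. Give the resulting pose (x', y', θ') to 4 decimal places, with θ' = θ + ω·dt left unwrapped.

θ' = -1.3090 + -0.5·2.0 = -2.3090
R = v/ω = -0.75/-0.5 = 1.5000
x' = 4.5 + 1.5000·(sin -2.3090 − sin -1.3090) = 4.8394
y' = 2.5 − 1.5000·(cos -2.3090 − cos -1.3090) = 3.8977

(4.8394, 3.8977, -2.3090)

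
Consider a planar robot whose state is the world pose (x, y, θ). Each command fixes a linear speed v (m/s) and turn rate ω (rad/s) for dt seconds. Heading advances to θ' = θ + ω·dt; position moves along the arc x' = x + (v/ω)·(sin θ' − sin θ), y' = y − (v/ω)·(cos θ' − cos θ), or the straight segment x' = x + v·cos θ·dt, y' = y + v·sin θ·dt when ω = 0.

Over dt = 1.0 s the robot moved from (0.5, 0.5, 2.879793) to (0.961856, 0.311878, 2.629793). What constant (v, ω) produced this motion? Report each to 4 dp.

v = -0.5000, ω = -0.2500

Δθ = 2.629793 − 2.879793 = -0.250000
ω = Δθ/dt = -0.250000/1.0 = -0.2500
R = Δx/(sin θ' − sin θ) = 2.0000
v = R·ω = 2.0000·-0.2500 = -0.5000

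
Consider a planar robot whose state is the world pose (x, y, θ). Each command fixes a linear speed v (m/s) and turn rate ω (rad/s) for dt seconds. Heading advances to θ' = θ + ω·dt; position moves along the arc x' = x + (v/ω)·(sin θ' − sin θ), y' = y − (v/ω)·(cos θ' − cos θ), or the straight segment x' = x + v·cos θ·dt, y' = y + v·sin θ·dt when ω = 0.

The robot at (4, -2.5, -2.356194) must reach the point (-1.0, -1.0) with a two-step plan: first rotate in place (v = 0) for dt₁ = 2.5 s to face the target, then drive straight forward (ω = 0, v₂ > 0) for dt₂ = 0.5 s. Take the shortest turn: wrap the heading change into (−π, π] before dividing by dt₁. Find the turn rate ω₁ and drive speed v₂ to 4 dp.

heading to target = atan2(-1−-2.5, -1−4) = 2.8501
Δθ = wrap(2.8501 − -2.3562) = -1.0769; ω₁ = Δθ/dt₁ = -0.4307
distance = √((-1−4)² + (-1−-2.5)²) = 5.2202; v₂ = distance/dt₂ = 10.4403

ω₁ = -0.4307, v₂ = 10.4403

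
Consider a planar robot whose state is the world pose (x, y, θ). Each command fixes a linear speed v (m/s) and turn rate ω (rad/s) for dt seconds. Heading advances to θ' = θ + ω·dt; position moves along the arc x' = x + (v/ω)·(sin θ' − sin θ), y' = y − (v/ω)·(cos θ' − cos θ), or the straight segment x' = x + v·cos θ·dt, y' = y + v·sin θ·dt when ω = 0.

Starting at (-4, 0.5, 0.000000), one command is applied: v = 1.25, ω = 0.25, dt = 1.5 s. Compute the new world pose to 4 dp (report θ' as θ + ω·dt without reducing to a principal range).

(-2.1686, 0.8475, 0.3750)

θ' = 0.0000 + 0.25·1.5 = 0.3750
R = v/ω = 1.25/0.25 = 5.0000
x' = -4 + 5.0000·(sin 0.3750 − sin 0.0000) = -2.1686
y' = 0.5 − 5.0000·(cos 0.3750 − cos 0.0000) = 0.8475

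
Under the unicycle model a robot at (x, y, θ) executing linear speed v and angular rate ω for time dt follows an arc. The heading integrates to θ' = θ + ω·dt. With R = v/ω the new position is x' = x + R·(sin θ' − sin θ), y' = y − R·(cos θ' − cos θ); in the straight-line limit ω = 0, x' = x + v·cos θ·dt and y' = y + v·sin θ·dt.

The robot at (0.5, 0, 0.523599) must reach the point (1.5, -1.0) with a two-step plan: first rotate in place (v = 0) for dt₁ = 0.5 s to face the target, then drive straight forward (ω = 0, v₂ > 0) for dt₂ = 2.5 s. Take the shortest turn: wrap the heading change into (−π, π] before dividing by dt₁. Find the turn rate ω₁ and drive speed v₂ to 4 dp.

heading to target = atan2(-1−0, 1.5−0.5) = -0.7854
Δθ = wrap(-0.7854 − 0.5236) = -1.3090; ω₁ = Δθ/dt₁ = -2.6180
distance = √((1.5−0.5)² + (-1−0)²) = 1.4142; v₂ = distance/dt₂ = 0.5657

ω₁ = -2.6180, v₂ = 0.5657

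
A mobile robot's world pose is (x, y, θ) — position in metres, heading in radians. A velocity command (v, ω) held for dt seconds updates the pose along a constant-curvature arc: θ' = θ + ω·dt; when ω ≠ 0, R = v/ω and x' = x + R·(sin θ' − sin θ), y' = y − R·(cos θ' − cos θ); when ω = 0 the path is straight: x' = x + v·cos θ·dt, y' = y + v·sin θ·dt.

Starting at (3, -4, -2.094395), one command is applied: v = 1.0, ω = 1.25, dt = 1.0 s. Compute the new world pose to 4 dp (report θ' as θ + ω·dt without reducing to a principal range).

θ' = -2.0944 + 1.25·1.0 = -0.8444
R = v/ω = 1.0/1.25 = 0.8000
x' = 3 + 0.8000·(sin -0.8444 − sin -2.0944) = 3.0948
y' = -4 − 0.8000·(cos -0.8444 − cos -2.0944) = -4.9313

(3.0948, -4.9313, -0.8444)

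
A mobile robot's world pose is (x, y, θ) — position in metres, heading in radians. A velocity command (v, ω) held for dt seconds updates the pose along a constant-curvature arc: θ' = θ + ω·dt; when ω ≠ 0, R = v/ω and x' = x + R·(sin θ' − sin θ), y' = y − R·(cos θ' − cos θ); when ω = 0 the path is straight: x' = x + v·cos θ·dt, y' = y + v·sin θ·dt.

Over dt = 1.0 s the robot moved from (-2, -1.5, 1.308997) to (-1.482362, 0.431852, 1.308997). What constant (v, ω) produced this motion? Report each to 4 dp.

Δθ = 1.308997 − 1.308997 = 0.000000
ω = Δθ/dt = 0.000000/1.0 = 0.0000
ω = 0 → v = (Δx·cos θ + Δy·sin θ)/dt = 2.0000

v = 2.0000, ω = 0.0000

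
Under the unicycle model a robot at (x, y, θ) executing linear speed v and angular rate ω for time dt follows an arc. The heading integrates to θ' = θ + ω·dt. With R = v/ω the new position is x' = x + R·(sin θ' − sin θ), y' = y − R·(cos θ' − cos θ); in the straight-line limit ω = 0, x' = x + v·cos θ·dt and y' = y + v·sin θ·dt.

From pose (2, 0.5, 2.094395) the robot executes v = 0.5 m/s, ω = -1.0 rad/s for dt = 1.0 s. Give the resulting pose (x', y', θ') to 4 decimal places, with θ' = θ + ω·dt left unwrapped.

θ' = 2.0944 + -1.0·1.0 = 1.0944
R = v/ω = 0.5/-1.0 = -0.5000
x' = 2 + -0.5000·(sin 1.0944 − sin 2.0944) = 1.9887
y' = 0.5 − -0.5000·(cos 1.0944 − cos 2.0944) = 0.9793

(1.9887, 0.9793, 1.0944)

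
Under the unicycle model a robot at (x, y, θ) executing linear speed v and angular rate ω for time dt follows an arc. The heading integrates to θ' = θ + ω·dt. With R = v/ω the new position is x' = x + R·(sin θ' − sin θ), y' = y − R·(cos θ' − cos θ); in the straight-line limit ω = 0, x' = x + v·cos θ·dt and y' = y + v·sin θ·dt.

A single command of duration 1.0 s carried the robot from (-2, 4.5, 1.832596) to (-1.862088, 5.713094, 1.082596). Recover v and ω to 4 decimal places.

Δθ = 1.082596 − 1.832596 = -0.750000
ω = Δθ/dt = -0.750000/1.0 = -0.7500
R = −Δy/(cos θ' − cos θ) = -1.6667
v = R·ω = -1.6667·-0.7500 = 1.2500

v = 1.2500, ω = -0.7500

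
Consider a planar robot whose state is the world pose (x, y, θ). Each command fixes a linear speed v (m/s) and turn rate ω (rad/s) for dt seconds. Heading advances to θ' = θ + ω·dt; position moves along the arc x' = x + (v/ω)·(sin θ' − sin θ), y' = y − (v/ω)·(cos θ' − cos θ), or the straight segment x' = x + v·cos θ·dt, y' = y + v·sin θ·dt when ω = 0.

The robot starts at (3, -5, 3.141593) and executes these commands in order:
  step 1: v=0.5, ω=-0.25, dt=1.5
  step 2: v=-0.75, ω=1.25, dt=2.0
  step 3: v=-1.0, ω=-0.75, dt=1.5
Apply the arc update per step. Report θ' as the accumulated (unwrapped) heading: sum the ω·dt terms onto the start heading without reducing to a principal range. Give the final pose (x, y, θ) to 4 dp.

step 1: θ'=2.7666 (R=-2.0000) → pose (2.2675, -4.8610, 2.7666)
step 2: θ'=5.2666 (R=-0.6000) → pose (2.9974, -3.9870, 5.2666)
step 3: θ'=4.1416 (R=1.3333) → pose (3.0092, -2.5649, 4.1416)

(3.0092, -2.5649, 4.1416)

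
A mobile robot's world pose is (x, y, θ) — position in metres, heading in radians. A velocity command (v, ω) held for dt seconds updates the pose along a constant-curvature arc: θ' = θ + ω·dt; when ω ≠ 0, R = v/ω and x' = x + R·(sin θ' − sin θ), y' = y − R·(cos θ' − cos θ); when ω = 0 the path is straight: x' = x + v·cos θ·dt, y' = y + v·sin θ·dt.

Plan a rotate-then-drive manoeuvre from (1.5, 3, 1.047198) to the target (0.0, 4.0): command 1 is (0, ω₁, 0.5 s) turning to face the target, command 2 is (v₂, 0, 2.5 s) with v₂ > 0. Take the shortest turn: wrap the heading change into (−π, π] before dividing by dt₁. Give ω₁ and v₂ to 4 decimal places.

ω₁ = 3.0128, v₂ = 0.7211

heading to target = atan2(4−3, 0−1.5) = 2.5536
Δθ = wrap(2.5536 − 1.0472) = 1.5064; ω₁ = Δθ/dt₁ = 3.0128
distance = √((0−1.5)² + (4−3)²) = 1.8028; v₂ = distance/dt₂ = 0.7211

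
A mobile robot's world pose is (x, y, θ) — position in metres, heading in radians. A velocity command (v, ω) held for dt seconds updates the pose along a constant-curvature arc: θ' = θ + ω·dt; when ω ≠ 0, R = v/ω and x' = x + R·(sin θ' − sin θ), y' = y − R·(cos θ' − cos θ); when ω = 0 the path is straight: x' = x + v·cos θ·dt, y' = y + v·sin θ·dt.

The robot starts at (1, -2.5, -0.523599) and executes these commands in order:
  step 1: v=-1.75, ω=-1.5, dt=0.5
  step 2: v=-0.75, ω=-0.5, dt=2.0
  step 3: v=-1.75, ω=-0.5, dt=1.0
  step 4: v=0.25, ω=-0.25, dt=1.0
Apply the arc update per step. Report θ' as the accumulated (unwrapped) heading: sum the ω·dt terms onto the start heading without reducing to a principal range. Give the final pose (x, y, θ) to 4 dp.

step 1: θ'=-1.2736 (R=1.1667) → pose (0.4678, -1.8313, -1.2736)
step 2: θ'=-2.2736 (R=1.5000) → pose (0.7575, -0.4225, -2.2736)
step 3: θ'=-2.7736 (R=3.5000) → pose (2.1690, 0.5809, -2.7736)
step 4: θ'=-3.0236 (R=-1.0000) → pose (1.9270, 0.5209, -3.0236)

(1.9270, 0.5209, -3.0236)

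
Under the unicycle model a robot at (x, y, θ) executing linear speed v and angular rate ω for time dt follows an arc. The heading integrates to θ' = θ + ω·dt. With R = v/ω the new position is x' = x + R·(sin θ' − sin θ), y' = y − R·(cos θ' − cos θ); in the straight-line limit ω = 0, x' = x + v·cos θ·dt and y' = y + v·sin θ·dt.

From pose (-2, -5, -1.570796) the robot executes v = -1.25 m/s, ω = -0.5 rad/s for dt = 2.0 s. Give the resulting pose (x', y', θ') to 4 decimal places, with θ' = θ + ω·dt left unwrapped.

θ' = -1.5708 + -0.5·2.0 = -2.5708
R = v/ω = -1.25/-0.5 = 2.5000
x' = -2 + 2.5000·(sin -2.5708 − sin -1.5708) = -0.8508
y' = -5 − 2.5000·(cos -2.5708 − cos -1.5708) = -2.8963

(-0.8508, -2.8963, -2.5708)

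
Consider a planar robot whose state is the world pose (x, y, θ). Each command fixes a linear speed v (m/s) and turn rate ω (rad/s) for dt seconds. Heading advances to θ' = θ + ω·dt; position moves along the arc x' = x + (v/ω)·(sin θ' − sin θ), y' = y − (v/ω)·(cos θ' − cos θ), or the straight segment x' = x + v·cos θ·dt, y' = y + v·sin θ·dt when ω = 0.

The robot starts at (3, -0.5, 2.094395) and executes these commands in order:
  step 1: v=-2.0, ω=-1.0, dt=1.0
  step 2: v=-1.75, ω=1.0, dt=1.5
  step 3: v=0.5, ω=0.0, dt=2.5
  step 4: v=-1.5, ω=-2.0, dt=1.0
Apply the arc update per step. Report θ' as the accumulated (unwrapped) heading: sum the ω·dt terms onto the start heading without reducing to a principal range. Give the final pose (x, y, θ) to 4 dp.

(2.6522, -5.3257, 0.5944)

step 1: θ'=1.0944 (R=2.0000) → pose (3.0453, -2.4172, 1.0944)
step 2: θ'=2.5944 (R=-1.7500) → pose (3.6899, -4.7142, 2.5944)
step 3: θ'=2.5944 (straight) → pose (2.6224, -4.0638, 2.5944)
step 4: θ'=0.5944 (R=0.7500) → pose (2.6522, -5.3257, 0.5944)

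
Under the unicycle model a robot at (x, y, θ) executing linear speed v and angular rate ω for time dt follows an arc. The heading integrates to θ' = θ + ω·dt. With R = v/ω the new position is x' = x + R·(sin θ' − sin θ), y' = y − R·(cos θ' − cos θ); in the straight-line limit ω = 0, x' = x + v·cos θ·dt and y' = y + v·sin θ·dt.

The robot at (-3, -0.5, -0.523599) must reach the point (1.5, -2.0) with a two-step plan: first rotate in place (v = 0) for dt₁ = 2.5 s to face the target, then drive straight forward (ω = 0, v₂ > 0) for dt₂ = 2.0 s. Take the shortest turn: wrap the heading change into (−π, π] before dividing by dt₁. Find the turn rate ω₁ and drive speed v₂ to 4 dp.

ω₁ = 0.0807, v₂ = 2.3717

heading to target = atan2(-2−-0.5, 1.5−-3) = -0.3218
Δθ = wrap(-0.3218 − -0.5236) = 0.2018; ω₁ = Δθ/dt₁ = 0.0807
distance = √((1.5−-3)² + (-2−-0.5)²) = 4.7434; v₂ = distance/dt₂ = 2.3717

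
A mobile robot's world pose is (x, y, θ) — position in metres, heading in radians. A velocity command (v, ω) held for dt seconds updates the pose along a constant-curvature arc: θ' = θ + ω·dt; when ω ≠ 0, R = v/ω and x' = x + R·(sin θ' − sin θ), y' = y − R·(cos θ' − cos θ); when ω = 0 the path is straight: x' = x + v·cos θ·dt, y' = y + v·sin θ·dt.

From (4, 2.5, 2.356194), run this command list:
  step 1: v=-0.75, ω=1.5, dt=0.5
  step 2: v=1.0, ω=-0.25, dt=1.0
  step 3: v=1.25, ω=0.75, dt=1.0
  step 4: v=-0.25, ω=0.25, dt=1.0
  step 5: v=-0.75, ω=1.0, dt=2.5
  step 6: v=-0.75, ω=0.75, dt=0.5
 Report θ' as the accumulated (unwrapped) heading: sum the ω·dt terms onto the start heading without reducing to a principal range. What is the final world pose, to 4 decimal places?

(1.4361, 3.7611, 6.7312)

step 1: θ'=3.1062 (R=-0.5000) → pose (4.3359, 2.3539, 3.1062)
step 2: θ'=2.8562 (R=-4.0000) → pose (3.3513, 2.5132, 2.8562)
step 3: θ'=3.6062 (R=1.6667) → pose (2.1353, 2.4039, 3.6062)
step 4: θ'=3.8562 (R=-1.0000) → pose (2.3425, 2.5426, 3.8562)
step 5: θ'=6.3562 (R=-0.7500) → pose (1.7963, 3.8571, 6.3562)
step 6: θ'=6.7312 (R=-1.0000) → pose (1.4361, 3.7611, 6.7312)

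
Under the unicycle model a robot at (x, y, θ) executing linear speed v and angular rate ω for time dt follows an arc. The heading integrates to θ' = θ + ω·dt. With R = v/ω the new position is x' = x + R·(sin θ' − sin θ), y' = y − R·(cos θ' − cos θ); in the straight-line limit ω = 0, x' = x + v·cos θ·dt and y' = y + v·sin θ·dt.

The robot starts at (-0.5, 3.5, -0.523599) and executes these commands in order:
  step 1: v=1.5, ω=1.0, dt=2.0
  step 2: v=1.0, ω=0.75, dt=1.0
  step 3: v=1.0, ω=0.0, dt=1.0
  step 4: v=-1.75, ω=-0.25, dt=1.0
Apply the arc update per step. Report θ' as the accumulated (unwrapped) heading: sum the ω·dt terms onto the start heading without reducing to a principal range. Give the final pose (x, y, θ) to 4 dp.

(1.7465, 4.8834, 1.9764)

step 1: θ'=1.4764 (R=1.5000) → pose (1.7433, 4.6577, 1.4764)
step 2: θ'=2.2264 (R=1.3333) → pose (1.4728, 5.5962, 2.2264)
step 3: θ'=2.2264 (straight) → pose (0.8632, 6.3889, 2.2264)
step 4: θ'=1.9764 (R=7.0000) → pose (1.7465, 4.8834, 1.9764)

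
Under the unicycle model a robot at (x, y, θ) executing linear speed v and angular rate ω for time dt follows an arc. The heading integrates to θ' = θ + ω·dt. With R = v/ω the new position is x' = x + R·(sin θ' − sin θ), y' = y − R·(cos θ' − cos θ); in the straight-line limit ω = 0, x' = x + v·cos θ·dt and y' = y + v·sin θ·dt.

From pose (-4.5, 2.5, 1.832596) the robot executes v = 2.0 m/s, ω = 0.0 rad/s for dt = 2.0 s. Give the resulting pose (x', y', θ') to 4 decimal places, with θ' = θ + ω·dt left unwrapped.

(-5.5353, 6.3637, 1.8326)

θ' = 1.8326 + 0.0·2.0 = 1.8326
ω = 0 → straight: x' = -4.5 + 2.0·cos(1.8326)·2.0 = -5.5353
y' = 2.5 + 2.0·sin(1.8326)·2.0 = 6.3637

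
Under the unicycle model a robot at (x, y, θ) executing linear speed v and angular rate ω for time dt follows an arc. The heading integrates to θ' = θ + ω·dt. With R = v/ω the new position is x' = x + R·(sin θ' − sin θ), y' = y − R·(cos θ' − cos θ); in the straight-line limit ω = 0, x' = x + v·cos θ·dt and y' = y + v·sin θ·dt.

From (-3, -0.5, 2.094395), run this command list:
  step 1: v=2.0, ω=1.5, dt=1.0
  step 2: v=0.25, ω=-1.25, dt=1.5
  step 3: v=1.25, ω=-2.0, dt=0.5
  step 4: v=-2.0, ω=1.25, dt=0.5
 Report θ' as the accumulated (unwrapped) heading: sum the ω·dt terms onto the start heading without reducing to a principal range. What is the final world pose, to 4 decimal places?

step 1: θ'=3.5944 (R=1.3333) → pose (-4.7380, 0.0323, 3.5944)
step 2: θ'=1.7194 (R=-0.2000) → pose (-5.0233, 0.1825, 1.7194)
step 3: θ'=0.7194 (R=-0.6250) → pose (-4.8170, 0.7452, 0.7194)
step 4: θ'=1.3444 (R=-1.6000) → pose (-5.3219, -0.0992, 1.3444)

(-5.3219, -0.0992, 1.3444)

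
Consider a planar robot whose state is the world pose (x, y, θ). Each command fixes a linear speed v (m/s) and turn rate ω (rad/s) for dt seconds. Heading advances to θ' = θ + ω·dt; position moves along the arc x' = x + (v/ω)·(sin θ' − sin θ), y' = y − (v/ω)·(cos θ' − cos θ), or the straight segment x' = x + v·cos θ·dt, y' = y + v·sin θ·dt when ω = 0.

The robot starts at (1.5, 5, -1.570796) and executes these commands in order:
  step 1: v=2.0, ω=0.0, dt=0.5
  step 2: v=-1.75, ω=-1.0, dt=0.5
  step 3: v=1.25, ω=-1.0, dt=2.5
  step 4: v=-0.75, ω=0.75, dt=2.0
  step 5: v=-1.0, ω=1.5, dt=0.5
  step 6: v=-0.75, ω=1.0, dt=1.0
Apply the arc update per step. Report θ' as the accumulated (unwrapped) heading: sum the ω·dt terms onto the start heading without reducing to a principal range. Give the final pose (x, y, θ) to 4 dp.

step 1: θ'=-1.5708 (straight) → pose (1.5000, 4.0000, -1.5708)
step 2: θ'=-2.0708 (R=1.7500) → pose (1.7142, 4.8390, -2.0708)
step 3: θ'=-4.5708 (R=-1.2500) → pose (-0.6202, 5.2619, -4.5708)
step 4: θ'=-3.0708 (R=-1.0000) → pose (0.4405, 4.4055, -3.0708)
step 5: θ'=-2.3208 (R=-0.6667) → pose (0.8811, 4.6161, -2.3208)
step 6: θ'=-1.3208 (R=-0.7500) → pose (1.0590, 5.3129, -1.3208)

(1.0590, 5.3129, -1.3208)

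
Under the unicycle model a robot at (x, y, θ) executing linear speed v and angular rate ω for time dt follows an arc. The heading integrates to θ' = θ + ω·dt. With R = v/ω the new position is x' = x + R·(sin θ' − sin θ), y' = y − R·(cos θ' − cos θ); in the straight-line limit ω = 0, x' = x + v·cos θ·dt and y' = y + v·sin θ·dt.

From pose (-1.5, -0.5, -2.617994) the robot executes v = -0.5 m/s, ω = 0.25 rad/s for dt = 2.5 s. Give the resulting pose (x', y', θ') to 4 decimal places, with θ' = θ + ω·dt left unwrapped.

(-0.6756, 0.4125, -1.9930)

θ' = -2.6180 + 0.25·2.5 = -1.9930
R = v/ω = -0.5/0.25 = -2.0000
x' = -1.5 + -2.0000·(sin -1.9930 − sin -2.6180) = -0.6756
y' = -0.5 − -2.0000·(cos -1.9930 − cos -2.6180) = 0.4125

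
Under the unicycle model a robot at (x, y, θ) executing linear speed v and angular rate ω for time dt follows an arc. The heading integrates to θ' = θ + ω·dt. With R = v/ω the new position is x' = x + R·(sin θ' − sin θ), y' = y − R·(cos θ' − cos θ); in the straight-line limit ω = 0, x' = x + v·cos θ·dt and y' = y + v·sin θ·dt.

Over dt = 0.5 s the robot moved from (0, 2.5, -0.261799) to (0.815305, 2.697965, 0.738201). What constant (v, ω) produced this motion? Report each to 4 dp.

Δθ = 0.738201 − -0.261799 = 1.000000
ω = Δθ/dt = 1.000000/0.5 = 2.0000
R = Δx/(sin θ' − sin θ) = 0.8750
v = R·ω = 0.8750·2.0000 = 1.7500

v = 1.7500, ω = 2.0000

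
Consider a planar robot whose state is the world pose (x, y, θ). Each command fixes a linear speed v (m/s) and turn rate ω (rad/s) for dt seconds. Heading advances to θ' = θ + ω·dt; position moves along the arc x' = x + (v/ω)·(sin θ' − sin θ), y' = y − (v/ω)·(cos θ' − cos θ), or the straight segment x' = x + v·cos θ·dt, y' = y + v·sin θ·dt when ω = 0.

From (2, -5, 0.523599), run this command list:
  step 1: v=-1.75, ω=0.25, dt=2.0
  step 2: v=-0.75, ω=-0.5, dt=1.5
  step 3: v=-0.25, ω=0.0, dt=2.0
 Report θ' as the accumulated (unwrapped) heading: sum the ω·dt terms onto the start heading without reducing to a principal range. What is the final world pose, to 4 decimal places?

(-1.8350, -8.2190, 0.2736)

step 1: θ'=1.0236 (R=-7.0000) → pose (-0.4779, -7.4201, 1.0236)
step 2: θ'=0.2736 (R=1.5000) → pose (-1.3536, -8.0839, 0.2736)
step 3: θ'=0.2736 (straight) → pose (-1.8350, -8.2190, 0.2736)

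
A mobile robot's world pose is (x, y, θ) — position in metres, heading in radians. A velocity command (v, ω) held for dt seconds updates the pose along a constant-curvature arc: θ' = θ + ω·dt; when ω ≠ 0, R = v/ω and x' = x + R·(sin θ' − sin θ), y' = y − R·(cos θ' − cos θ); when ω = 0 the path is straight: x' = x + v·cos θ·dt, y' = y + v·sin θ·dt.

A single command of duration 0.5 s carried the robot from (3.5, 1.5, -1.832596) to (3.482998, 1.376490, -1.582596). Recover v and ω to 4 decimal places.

Δθ = -1.582596 − -1.832596 = 0.250000
ω = Δθ/dt = 0.250000/0.5 = 0.5000
R = −Δy/(cos θ' − cos θ) = 0.5000
v = R·ω = 0.5000·0.5000 = 0.2500

v = 0.2500, ω = 0.5000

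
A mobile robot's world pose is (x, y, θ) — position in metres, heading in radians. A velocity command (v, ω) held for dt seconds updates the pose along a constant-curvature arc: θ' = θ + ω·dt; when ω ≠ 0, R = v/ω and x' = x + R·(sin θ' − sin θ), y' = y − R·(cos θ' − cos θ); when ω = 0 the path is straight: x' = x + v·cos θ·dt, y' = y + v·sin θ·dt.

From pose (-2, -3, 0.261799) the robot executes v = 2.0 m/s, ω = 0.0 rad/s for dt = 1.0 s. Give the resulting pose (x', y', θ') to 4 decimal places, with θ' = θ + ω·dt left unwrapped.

θ' = 0.2618 + 0.0·1.0 = 0.2618
ω = 0 → straight: x' = -2 + 2.0·cos(0.2618)·1.0 = -0.0681
y' = -3 + 2.0·sin(0.2618)·1.0 = -2.4824

(-0.0681, -2.4824, 0.2618)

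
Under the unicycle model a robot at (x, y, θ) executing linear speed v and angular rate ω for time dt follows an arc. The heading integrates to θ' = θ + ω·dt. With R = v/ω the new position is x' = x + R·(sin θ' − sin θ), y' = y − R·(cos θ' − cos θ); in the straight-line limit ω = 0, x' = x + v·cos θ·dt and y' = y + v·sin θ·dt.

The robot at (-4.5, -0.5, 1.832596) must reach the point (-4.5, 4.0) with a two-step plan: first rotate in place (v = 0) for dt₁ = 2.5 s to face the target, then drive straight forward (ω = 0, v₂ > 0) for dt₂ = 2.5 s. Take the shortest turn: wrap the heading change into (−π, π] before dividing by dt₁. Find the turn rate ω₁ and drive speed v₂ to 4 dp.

heading to target = atan2(4−-0.5, -4.5−-4.5) = 1.5708
Δθ = wrap(1.5708 − 1.8326) = -0.2618; ω₁ = Δθ/dt₁ = -0.1047
distance = √((-4.5−-4.5)² + (4−-0.5)²) = 4.5000; v₂ = distance/dt₂ = 1.8000

ω₁ = -0.1047, v₂ = 1.8000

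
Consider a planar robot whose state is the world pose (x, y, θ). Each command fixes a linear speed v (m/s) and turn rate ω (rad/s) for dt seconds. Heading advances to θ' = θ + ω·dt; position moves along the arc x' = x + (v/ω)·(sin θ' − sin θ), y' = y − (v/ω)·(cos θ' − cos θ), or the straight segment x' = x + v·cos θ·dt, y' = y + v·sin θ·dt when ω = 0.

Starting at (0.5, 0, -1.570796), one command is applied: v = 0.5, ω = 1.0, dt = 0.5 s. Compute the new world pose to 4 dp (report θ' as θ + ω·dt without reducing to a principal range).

(0.5612, -0.2397, -1.0708)

θ' = -1.5708 + 1.0·0.5 = -1.0708
R = v/ω = 0.5/1.0 = 0.5000
x' = 0.5 + 0.5000·(sin -1.0708 − sin -1.5708) = 0.5612
y' = 0 − 0.5000·(cos -1.0708 − cos -1.5708) = -0.2397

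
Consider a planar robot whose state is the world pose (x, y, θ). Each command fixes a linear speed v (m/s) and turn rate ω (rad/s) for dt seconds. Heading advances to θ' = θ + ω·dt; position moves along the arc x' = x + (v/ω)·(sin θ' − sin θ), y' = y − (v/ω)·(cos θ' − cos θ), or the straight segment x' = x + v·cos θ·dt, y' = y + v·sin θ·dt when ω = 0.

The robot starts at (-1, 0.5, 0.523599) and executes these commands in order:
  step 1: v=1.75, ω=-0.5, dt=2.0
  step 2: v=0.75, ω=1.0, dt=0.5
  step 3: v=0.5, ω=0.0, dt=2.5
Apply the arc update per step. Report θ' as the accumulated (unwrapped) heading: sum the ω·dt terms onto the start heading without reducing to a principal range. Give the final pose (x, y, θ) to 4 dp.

step 1: θ'=-0.4764 (R=-3.5000) → pose (2.3550, 0.5792, -0.4764)
step 2: θ'=0.0236 (R=0.7500) → pose (2.7167, 0.4959, 0.0236)
step 3: θ'=0.0236 (straight) → pose (3.9663, 0.5254, 0.0236)

(3.9663, 0.5254, 0.0236)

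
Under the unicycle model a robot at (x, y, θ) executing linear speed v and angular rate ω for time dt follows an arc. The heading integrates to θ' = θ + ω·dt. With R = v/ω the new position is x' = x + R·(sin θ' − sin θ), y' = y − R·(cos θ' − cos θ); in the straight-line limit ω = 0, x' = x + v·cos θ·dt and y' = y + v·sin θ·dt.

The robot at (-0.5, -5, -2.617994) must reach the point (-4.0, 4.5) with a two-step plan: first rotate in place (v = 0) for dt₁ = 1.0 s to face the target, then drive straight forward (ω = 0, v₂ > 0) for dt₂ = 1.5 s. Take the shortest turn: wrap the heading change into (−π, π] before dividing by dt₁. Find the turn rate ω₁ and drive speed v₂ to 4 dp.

heading to target = atan2(4.5−-5, -4−-0.5) = 1.9238
Δθ = wrap(1.9238 − -2.6180) = -1.7414; ω₁ = Δθ/dt₁ = -1.7414
distance = √((-4−-0.5)² + (4.5−-5)²) = 10.1242; v₂ = distance/dt₂ = 6.7495

ω₁ = -1.7414, v₂ = 6.7495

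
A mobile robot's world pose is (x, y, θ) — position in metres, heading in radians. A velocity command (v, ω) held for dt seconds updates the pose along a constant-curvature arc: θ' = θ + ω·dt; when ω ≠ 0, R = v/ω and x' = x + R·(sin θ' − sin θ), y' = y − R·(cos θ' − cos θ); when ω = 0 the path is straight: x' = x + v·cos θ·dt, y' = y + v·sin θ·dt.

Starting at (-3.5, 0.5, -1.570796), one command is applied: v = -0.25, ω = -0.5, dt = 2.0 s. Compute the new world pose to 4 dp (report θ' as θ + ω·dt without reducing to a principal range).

θ' = -1.5708 + -0.5·2.0 = -2.5708
R = v/ω = -0.25/-0.5 = 0.5000
x' = -3.5 + 0.5000·(sin -2.5708 − sin -1.5708) = -3.2702
y' = 0.5 − 0.5000·(cos -2.5708 − cos -1.5708) = 0.9207

(-3.2702, 0.9207, -2.5708)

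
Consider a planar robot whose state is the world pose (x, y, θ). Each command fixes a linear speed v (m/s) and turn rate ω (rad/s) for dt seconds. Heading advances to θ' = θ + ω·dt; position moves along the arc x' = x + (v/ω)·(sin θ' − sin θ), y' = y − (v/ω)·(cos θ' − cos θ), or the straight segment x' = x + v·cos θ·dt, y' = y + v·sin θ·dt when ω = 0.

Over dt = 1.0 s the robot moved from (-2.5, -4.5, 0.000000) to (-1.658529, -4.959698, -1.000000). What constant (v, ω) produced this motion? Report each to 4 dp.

Δθ = -1.000000 − 0.000000 = -1.000000
ω = Δθ/dt = -1.000000/1.0 = -1.0000
R = Δx/(sin θ' − sin θ) = -1.0000
v = R·ω = -1.0000·-1.0000 = 1.0000

v = 1.0000, ω = -1.0000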